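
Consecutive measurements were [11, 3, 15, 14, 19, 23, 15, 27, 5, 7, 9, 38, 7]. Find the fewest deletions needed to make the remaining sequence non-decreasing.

7

Fewest deletions = n − (longest non-decreasing subsequence).
Patience tails:
11 → extends → [11]
3 → replaces 11 → [3]
15 → extends → [3, 15]
14 → replaces 15 → [3, 14]
19 → extends → [3, 14, 19]
23 → extends → [3, 14, 19, 23]
15 → replaces 19 → [3, 14, 15, 23]
27 → extends → [3, 14, 15, 23, 27]
5 → replaces 14 → [3, 5, 15, 23, 27]
7 → replaces 15 → [3, 5, 7, 23, 27]
9 → replaces 23 → [3, 5, 7, 9, 27]
38 → extends → [3, 5, 7, 9, 27, 38]
7 → replaces 9 → [3, 5, 7, 7, 27, 38]
Longest non-decreasing subsequence has length 6, so deletions = 13 − 6 = 7.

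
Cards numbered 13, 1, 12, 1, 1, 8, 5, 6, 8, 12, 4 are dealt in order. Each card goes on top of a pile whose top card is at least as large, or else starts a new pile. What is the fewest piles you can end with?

5

The minimum number of non-increasing subsequences covering a sequence equals the length of its longest strictly increasing subsequence.
LIS length is 5 (e.g. 1, 5, 6, 8, 12), so 5 piles are needed.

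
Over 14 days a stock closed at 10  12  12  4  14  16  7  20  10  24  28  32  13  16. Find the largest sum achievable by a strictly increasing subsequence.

Let S[i] be the best sum of a strictly increasing subsequence ending at i:
i:       1   2   3   4   5   6   7   8   9  10  11  12  13  14
a[i]:   10  12  12   4  14  16   7  20  10  24  28  32  13  16
S:      10  22  22   4  36  52  11  72  21  96 124 156  35  52
Maximum is 156 (e.g. 10 + 12 + 14 + 16 + 20 + 24 + 28 + 32).

156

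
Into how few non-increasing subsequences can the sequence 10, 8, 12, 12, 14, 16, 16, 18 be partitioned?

Place each on the leftmost legal pile:
10 → new pile 1 (tops now [10])
8 → pile 1 (tops now [8])
12 → new pile 2 (tops now [8, 12])
12 → pile 2 (tops now [8, 12])
14 → new pile 3 (tops now [8, 12, 14])
16 → new pile 4 (tops now [8, 12, 14, 16])
16 → pile 4 (tops now [8, 12, 14, 16])
18 → new pile 5 (tops now [8, 12, 14, 16, 18])
Five piles.

5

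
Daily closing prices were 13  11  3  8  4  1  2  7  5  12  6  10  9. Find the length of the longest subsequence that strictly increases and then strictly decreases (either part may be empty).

6

inc[i] = longest strictly increasing subsequence ending at i; dec[i] = longest strictly decreasing subsequence starting at i:
i:      1  2  3  4  5  6  7  8  9 10 11 12 13
a[i]:  13 11  3  8  4  1  2  7  5 12  6 10  9
inc:    1  1  1  2  2  1  2  3  3  4  4  5  5
dec:    5  4  2  3  2  1  1  2  1  3  1  2  1
Best peak at i=10 (value 12): inc=4, dec=3, length 4+3−1 = 6.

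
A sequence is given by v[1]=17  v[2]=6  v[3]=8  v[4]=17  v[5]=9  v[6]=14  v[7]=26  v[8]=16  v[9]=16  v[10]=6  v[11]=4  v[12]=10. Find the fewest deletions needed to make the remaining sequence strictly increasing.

7

Fewest deletions = n − (longest strictly increasing subsequence).
Patience tails:
17 → extends → [17]
6 → replaces 17 → [6]
8 → extends → [6, 8]
17 → extends → [6, 8, 17]
9 → replaces 17 → [6, 8, 9]
14 → extends → [6, 8, 9, 14]
26 → extends → [6, 8, 9, 14, 26]
16 → replaces 26 → [6, 8, 9, 14, 16]
16 → already a tail → [6, 8, 9, 14, 16]
6 → already a tail → [6, 8, 9, 14, 16]
4 → replaces 6 → [4, 8, 9, 14, 16]
10 → replaces 14 → [4, 8, 9, 10, 16]
Longest strictly increasing subsequence has length 5, so deletions = 12 − 5 = 7.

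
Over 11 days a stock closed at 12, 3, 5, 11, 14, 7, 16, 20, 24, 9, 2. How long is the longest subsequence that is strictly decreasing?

4

Let dp[i] be the longest strictly decreasing subsequence ending at i:
i:      1  2  3  4  5  6  7  8  9 10 11
a[i]:  12  3  5 11 14  7 16 20 24  9  2
dp:     1  2  2  2  1  3  1  1  1  3  4
Maximum is 4.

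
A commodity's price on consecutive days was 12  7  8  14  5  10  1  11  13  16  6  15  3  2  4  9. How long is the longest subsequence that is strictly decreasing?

5

Negate each value so 'decreasing' becomes 'increasing', then run patience tails on the negated sequence:
-12 → extends → [-12]
-7 → extends → [-12, -7]
-8 → replaces -7 → [-12, -8]
-14 → replaces -12 → [-14, -8]
-5 → extends → [-14, -8, -5]
-10 → replaces -8 → [-14, -10, -5]
-1 → extends → [-14, -10, -5, -1]
-11 → replaces -10 → [-14, -11, -5, -1]
-13 → replaces -11 → [-14, -13, -5, -1]
-16 → replaces -14 → [-16, -13, -5, -1]
-6 → replaces -5 → [-16, -13, -6, -1]
-15 → replaces -13 → [-16, -15, -6, -1]
-3 → replaces -1 → [-16, -15, -6, -3]
-2 → extends → [-16, -15, -6, -3, -2]
-4 → replaces -3 → [-16, -15, -6, -4, -2]
-9 → replaces -6 → [-16, -15, -9, -4, -2]
Five tails, so the longest strictly decreasing subsequence of the original has length 5.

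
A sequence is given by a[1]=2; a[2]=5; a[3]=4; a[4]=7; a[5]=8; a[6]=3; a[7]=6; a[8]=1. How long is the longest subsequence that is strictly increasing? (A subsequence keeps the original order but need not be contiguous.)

Let dp[i] be the length of the longest such subsequence ending at index i:
i:     1 2 3 4 5 6 7 8
a[i]:  2 5 4 7 8 3 6 1
dp:    1 2 2 3 4 2 3 1
Maximum dp value is 4.

4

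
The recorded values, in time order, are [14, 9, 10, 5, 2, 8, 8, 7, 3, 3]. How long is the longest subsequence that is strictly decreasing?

Negate each value so 'decreasing' becomes 'increasing', then run patience tails on the negated sequence:
-14 → extends → [-14]
-9 → extends → [-14, -9]
-10 → replaces -9 → [-14, -10]
-5 → extends → [-14, -10, -5]
-2 → extends → [-14, -10, -5, -2]
-8 → replaces -5 → [-14, -10, -8, -2]
-8 → already a tail → [-14, -10, -8, -2]
-7 → replaces -2 → [-14, -10, -8, -7]
-3 → extends → [-14, -10, -8, -7, -3]
-3 → already a tail → [-14, -10, -8, -7, -3]
Five tails, so the longest strictly decreasing subsequence of the original has length 5.

5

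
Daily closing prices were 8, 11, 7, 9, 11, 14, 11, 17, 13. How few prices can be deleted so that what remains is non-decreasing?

Fewest deletions = n − (longest non-decreasing subsequence).
i:      1  2  3  4  5  6  7  8  9
a[i]:   8 11  7  9 11 14 11 17 13
dp:     1  2  1  2  3  4  4  5  5
max dp = 5, so deletions = 9 − 5 = 4.

4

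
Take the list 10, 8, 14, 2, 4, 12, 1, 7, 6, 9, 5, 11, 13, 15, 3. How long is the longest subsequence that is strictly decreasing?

Let dp[i] be the longest strictly decreasing subsequence ending at i:
i:      1  2  3  4  5  6  7  8  9 10 11 12 13 14 15
a[i]:  10  8 14  2  4 12  1  7  6  9  5 11 13 15  3
dp:     1  2  1  3  3  2  4  3  4  3  5  3  2  1  6
Maximum is 6.

6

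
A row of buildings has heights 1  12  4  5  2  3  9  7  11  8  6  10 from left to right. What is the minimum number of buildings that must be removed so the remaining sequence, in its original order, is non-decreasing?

Fewest deletions = n − (longest non-decreasing subsequence).
i:      1  2  3  4  5  6  7  8  9 10 11 12
a[i]:   1 12  4  5  2  3  9  7 11  8  6 10
dp:     1  2  2  3  2  3  4  4  5  5  4  6
max dp = 6, so deletions = 12 − 6 = 6.

6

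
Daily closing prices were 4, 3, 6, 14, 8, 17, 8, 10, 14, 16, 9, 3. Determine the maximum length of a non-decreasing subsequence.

7

Track the smallest tail for each achievable length (allowing ties):
4 → extends → [4]
3 → replaces 4 → [3]
6 → extends → [3, 6]
14 → extends → [3, 6, 14]
8 → replaces 14 → [3, 6, 8]
17 → extends → [3, 6, 8, 17]
8 → replaces 17 → [3, 6, 8, 8]
10 → extends → [3, 6, 8, 8, 10]
14 → extends → [3, 6, 8, 8, 10, 14]
16 → extends → [3, 6, 8, 8, 10, 14, 16]
9 → replaces 10 → [3, 6, 8, 8, 9, 14, 16]
3 → replaces 6 → [3, 3, 8, 8, 9, 14, 16]
Seven tails, so the longest non-decreasing subsequence has length 7 (e.g. 4, 6, 8, 8, 10, 14, 16).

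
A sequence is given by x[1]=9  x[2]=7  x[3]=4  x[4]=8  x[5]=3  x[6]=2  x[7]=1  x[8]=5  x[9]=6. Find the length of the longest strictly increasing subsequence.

3

Let dp[i] be the length of the longest such subsequence ending at index i:
i:     1 2 3 4 5 6 7 8 9
x[i]:  9 7 4 8 3 2 1 5 6
dp:    1 1 1 2 1 1 1 2 3
Maximum dp value is 3.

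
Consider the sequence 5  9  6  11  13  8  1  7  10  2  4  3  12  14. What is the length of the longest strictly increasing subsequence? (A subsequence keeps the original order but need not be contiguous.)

Let dp[i] be the length of the longest such subsequence ending at index i:
i:      1  2  3  4  5  6  7  8  9 10 11 12 13 14
a[i]:   5  9  6 11 13  8  1  7 10  2  4  3 12 14
dp:     1  2  2  3  4  3  1  3  4  2  3  3  5  6
Maximum dp value is 6.

6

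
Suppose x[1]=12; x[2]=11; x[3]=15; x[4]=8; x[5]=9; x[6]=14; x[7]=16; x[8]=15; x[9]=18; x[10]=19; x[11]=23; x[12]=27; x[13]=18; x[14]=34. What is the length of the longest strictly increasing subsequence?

9

Let dp[i] be the length of the longest such subsequence ending at index i:
i:      1  2  3  4  5  6  7  8  9 10 11 12 13 14
x[i]:  12 11 15  8  9 14 16 15 18 19 23 27 18 34
dp:     1  1  2  1  2  3  4  4  5  6  7  8  5  9
Maximum dp value is 9.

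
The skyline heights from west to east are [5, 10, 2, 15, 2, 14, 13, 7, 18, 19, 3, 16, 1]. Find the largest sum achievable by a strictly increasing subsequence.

Let S[i] be the best sum of a strictly increasing subsequence ending at i:
i:      1  2  3  4  5  6  7  8  9 10 11 12 13
a[i]:   5 10  2 15  2 14 13  7 18 19  3 16  1
S:      5 15  2 30  2 29 28 12 48 67  5 46  1
Maximum is 67 (e.g. 5 + 10 + 15 + 18 + 19).

67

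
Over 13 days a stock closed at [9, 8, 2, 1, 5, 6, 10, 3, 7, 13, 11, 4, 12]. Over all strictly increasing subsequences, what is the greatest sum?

46

Let S[i] be the best sum of a strictly increasing subsequence ending at i:
i:      1  2  3  4  5  6  7  8  9 10 11 12 13
a[i]:   9  8  2  1  5  6 10  3  7 13 11  4 12
S:      9  8  2  1  7 13 23  5 20 36 34  9 46
Maximum is 46 (e.g. 2 + 5 + 6 + 10 + 11 + 12).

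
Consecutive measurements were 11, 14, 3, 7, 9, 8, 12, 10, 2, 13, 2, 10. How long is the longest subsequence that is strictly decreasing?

Negate each value so 'decreasing' becomes 'increasing', then run patience tails on the negated sequence:
-11 → extends → [-11]
-14 → replaces -11 → [-14]
-3 → extends → [-14, -3]
-7 → replaces -3 → [-14, -7]
-9 → replaces -7 → [-14, -9]
-8 → extends → [-14, -9, -8]
-12 → replaces -9 → [-14, -12, -8]
-10 → replaces -8 → [-14, -12, -10]
-2 → extends → [-14, -12, -10, -2]
-13 → replaces -12 → [-14, -13, -10, -2]
-2 → already a tail → [-14, -13, -10, -2]
-10 → already a tail → [-14, -13, -10, -2]
Four tails, so the longest strictly decreasing subsequence of the original has length 4.

4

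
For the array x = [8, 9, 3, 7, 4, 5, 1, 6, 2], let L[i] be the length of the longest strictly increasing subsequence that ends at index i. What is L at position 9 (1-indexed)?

dp[i] = 1 + max{dp[j] : j<i, x[j]<x[i]} (or 1 if no such j):
i:     1 2 3 4 5 6 7 8 9
x[i]:  8 9 3 7 4 5 1 6 2
dp:    1 2 1 2 2 3 1 4 2
At index 9 the value is 2.

2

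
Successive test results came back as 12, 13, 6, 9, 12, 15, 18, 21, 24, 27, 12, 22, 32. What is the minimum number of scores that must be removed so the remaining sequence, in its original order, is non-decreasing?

Fewest deletions = n − (longest non-decreasing subsequence).
i:      1  2  3  4  5  6  7  8  9 10 11 12 13
a[i]:  12 13  6  9 12 15 18 21 24 27 12 22 32
dp:     1  2  1  2  3  4  5  6  7  8  4  7  9
max dp = 9, so deletions = 13 − 9 = 4.

4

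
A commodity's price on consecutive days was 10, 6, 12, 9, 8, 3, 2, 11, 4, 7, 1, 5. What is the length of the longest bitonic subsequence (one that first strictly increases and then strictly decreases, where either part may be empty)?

inc[i] = longest strictly increasing subsequence ending at i; dec[i] = longest strictly decreasing subsequence starting at i:
i:      1  2  3  4  5  6  7  8  9 10 11 12
a[i]:  10  6 12  9  8  3  2 11  4  7  1  5
inc:    1  1  2  2  2  1  1  3  2  3  1  3
dec:    6  4  6  5  4  3  2  3  2  2  1  1
Best peak at i=3 (value 12): inc=2, dec=6, length 2+6−1 = 7.

7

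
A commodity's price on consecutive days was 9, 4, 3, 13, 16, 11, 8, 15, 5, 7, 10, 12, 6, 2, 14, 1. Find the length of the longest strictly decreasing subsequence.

7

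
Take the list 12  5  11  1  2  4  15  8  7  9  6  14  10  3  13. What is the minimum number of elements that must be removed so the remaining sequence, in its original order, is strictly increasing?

Fewest deletions = n − (longest strictly increasing subsequence).
Patience tails:
12 → extends → [12]
5 → replaces 12 → [5]
11 → extends → [5, 11]
1 → replaces 5 → [1, 11]
2 → replaces 11 → [1, 2]
4 → extends → [1, 2, 4]
15 → extends → [1, 2, 4, 15]
8 → replaces 15 → [1, 2, 4, 8]
7 → replaces 8 → [1, 2, 4, 7]
9 → extends → [1, 2, 4, 7, 9]
6 → replaces 7 → [1, 2, 4, 6, 9]
14 → extends → [1, 2, 4, 6, 9, 14]
10 → replaces 14 → [1, 2, 4, 6, 9, 10]
3 → replaces 4 → [1, 2, 3, 6, 9, 10]
13 → extends → [1, 2, 3, 6, 9, 10, 13]
Longest strictly increasing subsequence has length 7, so deletions = 15 − 7 = 8.

8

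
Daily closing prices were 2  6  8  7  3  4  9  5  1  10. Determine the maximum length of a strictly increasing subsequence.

Track the smallest tail for each achievable length (strict):
2 → extends → [2]
6 → extends → [2, 6]
8 → extends → [2, 6, 8]
7 → replaces 8 → [2, 6, 7]
3 → replaces 6 → [2, 3, 7]
4 → replaces 7 → [2, 3, 4]
9 → extends → [2, 3, 4, 9]
5 → replaces 9 → [2, 3, 4, 5]
1 → replaces 2 → [1, 3, 4, 5]
10 → extends → [1, 3, 4, 5, 10]
Five tails, so the longest strictly increasing subsequence has length 5 (e.g. 2, 6, 8, 9, 10).

5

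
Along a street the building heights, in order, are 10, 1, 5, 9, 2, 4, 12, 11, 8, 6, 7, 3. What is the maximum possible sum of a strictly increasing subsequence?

Let S[i] be the best sum of a strictly increasing subsequence ending at i:
i:      1  2  3  4  5  6  7  8  9 10 11 12
a[i]:  10  1  5  9  2  4 12 11  8  6  7  3
S:     10  1  6 15  3  7 27 26 15 13 20  6
Maximum is 27 (e.g. 1 + 5 + 9 + 12).

27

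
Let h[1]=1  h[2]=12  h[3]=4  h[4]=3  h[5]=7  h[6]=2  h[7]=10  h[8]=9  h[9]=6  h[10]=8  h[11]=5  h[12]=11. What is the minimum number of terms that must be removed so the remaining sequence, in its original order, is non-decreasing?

7

Fewest deletions = n − (longest non-decreasing subsequence).
Patience tails:
1 → extends → [1]
12 → extends → [1, 12]
4 → replaces 12 → [1, 4]
3 → replaces 4 → [1, 3]
7 → extends → [1, 3, 7]
2 → replaces 3 → [1, 2, 7]
10 → extends → [1, 2, 7, 10]
9 → replaces 10 → [1, 2, 7, 9]
6 → replaces 7 → [1, 2, 6, 9]
8 → replaces 9 → [1, 2, 6, 8]
5 → replaces 6 → [1, 2, 5, 8]
11 → extends → [1, 2, 5, 8, 11]
Longest non-decreasing subsequence has length 5, so deletions = 12 − 5 = 7.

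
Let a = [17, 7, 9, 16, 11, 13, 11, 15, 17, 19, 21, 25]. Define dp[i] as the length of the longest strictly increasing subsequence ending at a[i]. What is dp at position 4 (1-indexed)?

dp[i] = 1 + max{dp[j] : j<i, a[j]<a[i]} (or 1 if no such j):
i:      1  2  3  4  5  6  7  8  9 10 11 12
a[i]:  17  7  9 16 11 13 11 15 17 19 21 25
dp:     1  1  2  3  3  4  3  5  6  7  8  9
At index 4 the value is 3.

3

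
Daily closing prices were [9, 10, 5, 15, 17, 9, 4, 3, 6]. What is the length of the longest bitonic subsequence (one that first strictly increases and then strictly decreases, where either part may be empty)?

7

inc[i] = longest strictly increasing subsequence ending at i; dec[i] = longest strictly decreasing subsequence starting at i:
i:      1  2  3  4  5  6  7  8  9
a[i]:   9 10  5 15 17  9  4  3  6
inc:    1  2  1  3  4  2  1  1  2
dec:    4  4  3  4  4  3  2  1  1
Best peak at i=5 (value 17): inc=4, dec=4, length 4+4−1 = 7.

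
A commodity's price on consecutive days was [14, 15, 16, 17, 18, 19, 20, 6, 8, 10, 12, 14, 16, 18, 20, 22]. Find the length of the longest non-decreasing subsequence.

9

Track the smallest tail for each achievable length (allowing ties):
14 → extends → [14]
15 → extends → [14, 15]
16 → extends → [14, 15, 16]
17 → extends → [14, 15, 16, 17]
18 → extends → [14, 15, 16, 17, 18]
19 → extends → [14, 15, 16, 17, 18, 19]
20 → extends → [14, 15, 16, 17, 18, 19, 20]
6 → replaces 14 → [6, 15, 16, 17, 18, 19, 20]
8 → replaces 15 → [6, 8, 16, 17, 18, 19, 20]
10 → replaces 16 → [6, 8, 10, 17, 18, 19, 20]
12 → replaces 17 → [6, 8, 10, 12, 18, 19, 20]
14 → replaces 18 → [6, 8, 10, 12, 14, 19, 20]
16 → replaces 19 → [6, 8, 10, 12, 14, 16, 20]
18 → replaces 20 → [6, 8, 10, 12, 14, 16, 18]
20 → extends → [6, 8, 10, 12, 14, 16, 18, 20]
22 → extends → [6, 8, 10, 12, 14, 16, 18, 20, 22]
Nine tails, so the longest non-decreasing subsequence has length 9 (e.g. 14, 15, 16, 17, 18, 19, 20, 20, 22).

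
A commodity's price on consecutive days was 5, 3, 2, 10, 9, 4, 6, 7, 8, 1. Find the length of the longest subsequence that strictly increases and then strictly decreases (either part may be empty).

6

inc[i] = longest strictly increasing subsequence ending at i; dec[i] = longest strictly decreasing subsequence starting at i:
i:      1  2  3  4  5  6  7  8  9 10
a[i]:   5  3  2 10  9  4  6  7  8  1
inc:    1  1  1  2  2  2  3  4  5  1
dec:    4  3  2  4  3  2  2  2  2  1
Best peak at i=9 (value 8): inc=5, dec=2, length 5+2−1 = 6.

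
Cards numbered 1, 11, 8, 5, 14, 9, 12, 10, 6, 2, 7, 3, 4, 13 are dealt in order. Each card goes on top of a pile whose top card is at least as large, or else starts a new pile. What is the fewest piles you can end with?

5

The minimum number of non-increasing subsequences covering a sequence equals the length of its longest strictly increasing subsequence.
LIS length is 5 (e.g. 1, 8, 9, 12, 13), so 5 piles are needed.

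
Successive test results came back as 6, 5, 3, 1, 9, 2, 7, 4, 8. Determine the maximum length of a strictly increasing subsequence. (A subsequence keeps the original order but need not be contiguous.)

Track the smallest tail for each achievable length (strict):
6 → extends → [6]
5 → replaces 6 → [5]
3 → replaces 5 → [3]
1 → replaces 3 → [1]
9 → extends → [1, 9]
2 → replaces 9 → [1, 2]
7 → extends → [1, 2, 7]
4 → replaces 7 → [1, 2, 4]
8 → extends → [1, 2, 4, 8]
Four tails, so the longest strictly increasing subsequence has length 4 (e.g. 1, 2, 7, 8).

4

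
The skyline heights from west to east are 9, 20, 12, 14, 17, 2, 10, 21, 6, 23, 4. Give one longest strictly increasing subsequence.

9, 12, 14, 17, 21, 23

Patience tails give the LIS length; then backtrack through the dp parents:
9 → extends → [9]
20 → extends → [9, 20]
12 → replaces 20 → [9, 12]
14 → extends → [9, 12, 14]
17 → extends → [9, 12, 14, 17]
2 → replaces 9 → [2, 12, 14, 17]
10 → replaces 12 → [2, 10, 14, 17]
21 → extends → [2, 10, 14, 17, 21]
6 → replaces 10 → [2, 6, 14, 17, 21]
23 → extends → [2, 6, 14, 17, 21, 23]
4 → replaces 6 → [2, 4, 14, 17, 21, 23]
Length 6; one witness is 9, 12, 14, 17, 21, 23.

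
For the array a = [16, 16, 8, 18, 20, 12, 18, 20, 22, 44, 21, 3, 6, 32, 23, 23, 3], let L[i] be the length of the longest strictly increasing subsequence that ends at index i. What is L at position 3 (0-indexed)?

dp[i] = 1 + max{dp[j] : j<i, a[j]<a[i]} (or 1 if no such j):
i:      0  1  2  3  4  5  6  7  8  9 10 11 12 13 14 15 16
a[i]:  16 16  8 18 20 12 18 20 22 44 21  3  6 32 23 23  3
dp:     1  1  1  2  3  2  3  4  5  6  5  1  2  6  6  6  1
At index 3 the value is 2.

2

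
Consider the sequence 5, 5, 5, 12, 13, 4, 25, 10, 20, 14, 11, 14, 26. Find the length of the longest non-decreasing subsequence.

Track the smallest tail for each achievable length (allowing ties):
5 → extends → [5]
5 → extends → [5, 5]
5 → extends → [5, 5, 5]
12 → extends → [5, 5, 5, 12]
13 → extends → [5, 5, 5, 12, 13]
4 → replaces 5 → [4, 5, 5, 12, 13]
25 → extends → [4, 5, 5, 12, 13, 25]
10 → replaces 12 → [4, 5, 5, 10, 13, 25]
20 → replaces 25 → [4, 5, 5, 10, 13, 20]
14 → replaces 20 → [4, 5, 5, 10, 13, 14]
11 → replaces 13 → [4, 5, 5, 10, 11, 14]
14 → extends → [4, 5, 5, 10, 11, 14, 14]
26 → extends → [4, 5, 5, 10, 11, 14, 14, 26]
Eight tails, so the longest non-decreasing subsequence has length 8 (e.g. 5, 5, 5, 12, 13, 14, 14, 26).

8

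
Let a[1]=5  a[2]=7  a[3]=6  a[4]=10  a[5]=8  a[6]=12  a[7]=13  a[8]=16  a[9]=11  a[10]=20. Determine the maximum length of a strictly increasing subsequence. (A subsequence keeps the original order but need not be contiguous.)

Let dp[i] be the length of the longest such subsequence ending at index i:
i:      1  2  3  4  5  6  7  8  9 10
a[i]:   5  7  6 10  8 12 13 16 11 20
dp:     1  2  2  3  3  4  5  6  4  7
Maximum dp value is 7.

7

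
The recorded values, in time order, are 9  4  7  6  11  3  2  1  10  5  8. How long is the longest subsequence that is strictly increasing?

3

Track the smallest tail for each achievable length (strict):
9 → extends → [9]
4 → replaces 9 → [4]
7 → extends → [4, 7]
6 → replaces 7 → [4, 6]
11 → extends → [4, 6, 11]
3 → replaces 4 → [3, 6, 11]
2 → replaces 3 → [2, 6, 11]
1 → replaces 2 → [1, 6, 11]
10 → replaces 11 → [1, 6, 10]
5 → replaces 6 → [1, 5, 10]
8 → replaces 10 → [1, 5, 8]
Three tails, so the longest strictly increasing subsequence has length 3 (e.g. 4, 7, 11).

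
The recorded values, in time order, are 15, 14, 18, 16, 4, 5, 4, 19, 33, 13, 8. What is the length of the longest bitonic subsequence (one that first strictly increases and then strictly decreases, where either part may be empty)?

inc[i] = longest strictly increasing subsequence ending at i; dec[i] = longest strictly decreasing subsequence starting at i:
i:      1  2  3  4  5  6  7  8  9 10 11
a[i]:  15 14 18 16  4  5  4 19 33 13  8
inc:    1  1  2  2  1  2  1  3  4  3  3
dec:    4  3  4  3  1  2  1  3  3  2  1
Best peak at i=9 (value 33): inc=4, dec=3, length 4+3−1 = 6.

6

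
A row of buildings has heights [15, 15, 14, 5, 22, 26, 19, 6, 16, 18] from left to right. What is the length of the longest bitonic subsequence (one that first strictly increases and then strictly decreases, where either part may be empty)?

5

inc[i] = longest strictly increasing subsequence ending at i; dec[i] = longest strictly decreasing subsequence starting at i:
i:      1  2  3  4  5  6  7  8  9 10
a[i]:  15 15 14  5 22 26 19  6 16 18
inc:    1  1  1  1  2  3  2  2  3  4
dec:    3  3  2  1  3  3  2  1  1  1
Best peak at i=6 (value 26): inc=3, dec=3, length 3+3−1 = 5.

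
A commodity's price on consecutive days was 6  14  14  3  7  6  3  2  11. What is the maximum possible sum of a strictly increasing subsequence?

Let S[i] be the best sum of a strictly increasing subsequence ending at i:
i:      1  2  3  4  5  6  7  8  9
a[i]:   6 14 14  3  7  6  3  2 11
S:      6 20 20  3 13  9  3  2 24
Maximum is 24 (e.g. 6 + 7 + 11).

24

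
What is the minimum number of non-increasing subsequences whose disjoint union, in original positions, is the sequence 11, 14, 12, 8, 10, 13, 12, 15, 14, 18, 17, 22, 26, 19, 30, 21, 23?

8

Place each on the leftmost legal pile:
11 → new pile 1 (tops now [11])
14 → new pile 2 (tops now [11, 14])
12 → pile 2 (tops now [11, 12])
8 → pile 1 (tops now [8, 12])
10 → pile 2 (tops now [8, 10])
13 → new pile 3 (tops now [8, 10, 13])
12 → pile 3 (tops now [8, 10, 12])
15 → new pile 4 (tops now [8, 10, 12, 15])
14 → pile 4 (tops now [8, 10, 12, 14])
18 → new pile 5 (tops now [8, 10, 12, 14, 18])
17 → pile 5 (tops now [8, 10, 12, 14, 17])
22 → new pile 6 (tops now [8, 10, 12, 14, 17, 22])
26 → new pile 7 (tops now [8, 10, 12, 14, 17, 22, 26])
19 → pile 6 (tops now [8, 10, 12, 14, 17, 19, 26])
30 → new pile 8 (tops now [8, 10, 12, 14, 17, 19, 26, 30])
21 → pile 7 (tops now [8, 10, 12, 14, 17, 19, 21, 30])
23 → pile 8 (tops now [8, 10, 12, 14, 17, 19, 21, 23])
Eight piles.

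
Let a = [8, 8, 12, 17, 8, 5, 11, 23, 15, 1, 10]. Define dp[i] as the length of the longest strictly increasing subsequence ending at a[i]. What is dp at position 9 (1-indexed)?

3

dp[i] = 1 + max{dp[j] : j<i, a[j]<a[i]} (or 1 if no such j):
i:      1  2  3  4  5  6  7  8  9 10 11
a[i]:   8  8 12 17  8  5 11 23 15  1 10
dp:     1  1  2  3  1  1  2  4  3  1  2
At index 9 the value is 3.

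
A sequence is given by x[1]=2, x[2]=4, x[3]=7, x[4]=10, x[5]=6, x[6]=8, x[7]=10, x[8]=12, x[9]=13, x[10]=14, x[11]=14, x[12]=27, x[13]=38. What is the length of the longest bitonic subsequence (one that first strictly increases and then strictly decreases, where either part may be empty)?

10

inc[i] = longest strictly increasing subsequence ending at i; dec[i] = longest strictly decreasing subsequence starting at i:
i:      1  2  3  4  5  6  7  8  9 10 11 12 13
x[i]:   2  4  7 10  6  8 10 12 13 14 14 27 38
inc:    1  2  3  4  3  4  5  6  7  8  8  9 10
dec:    1  1  2  2  1  1  1  1  1  1  1  1  1
Best peak at i=13 (value 38): inc=10, dec=1, length 10+1−1 = 10.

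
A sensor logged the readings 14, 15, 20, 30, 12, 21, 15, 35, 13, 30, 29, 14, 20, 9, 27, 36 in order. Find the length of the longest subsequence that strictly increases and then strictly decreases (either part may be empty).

9

inc[i] = longest strictly increasing subsequence ending at i; dec[i] = longest strictly decreasing subsequence starting at i:
i:      1  2  3  4  5  6  7  8  9 10 11 12 13 14 15 16
a[i]:  14 15 20 30 12 21 15 35 13 30 29 14 20  9 27 36
inc:    1  2  3  4  1  4  2  5  2  5  5  3  4  1  5  6
dec:    3  3  4  5  2  4  3  5  2  4  3  2  2  1  1  1
Best peak at i=8 (value 35): inc=5, dec=5, length 5+5−1 = 9.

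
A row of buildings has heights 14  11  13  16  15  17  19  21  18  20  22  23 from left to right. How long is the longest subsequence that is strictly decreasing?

2

Let dp[i] be the longest strictly decreasing subsequence ending at i:
i:      1  2  3  4  5  6  7  8  9 10 11 12
a[i]:  14 11 13 16 15 17 19 21 18 20 22 23
dp:     1  2  2  1  2  1  1  1  2  2  1  1
Maximum is 2.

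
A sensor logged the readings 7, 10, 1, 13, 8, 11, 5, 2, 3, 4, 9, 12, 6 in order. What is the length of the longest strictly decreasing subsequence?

Negate each value so 'decreasing' becomes 'increasing', then run patience tails on the negated sequence:
-7 → extends → [-7]
-10 → replaces -7 → [-10]
-1 → extends → [-10, -1]
-13 → replaces -10 → [-13, -1]
-8 → replaces -1 → [-13, -8]
-11 → replaces -8 → [-13, -11]
-5 → extends → [-13, -11, -5]
-2 → extends → [-13, -11, -5, -2]
-3 → replaces -2 → [-13, -11, -5, -3]
-4 → replaces -3 → [-13, -11, -5, -4]
-9 → replaces -5 → [-13, -11, -9, -4]
-12 → replaces -11 → [-13, -12, -9, -4]
-6 → replaces -4 → [-13, -12, -9, -6]
Four tails, so the longest strictly decreasing subsequence of the original has length 4.

4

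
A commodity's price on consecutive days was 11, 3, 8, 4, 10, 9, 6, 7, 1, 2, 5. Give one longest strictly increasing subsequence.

Patience tails give the LIS length; then backtrack through the dp parents:
11 → extends → [11]
3 → replaces 11 → [3]
8 → extends → [3, 8]
4 → replaces 8 → [3, 4]
10 → extends → [3, 4, 10]
9 → replaces 10 → [3, 4, 9]
6 → replaces 9 → [3, 4, 6]
7 → extends → [3, 4, 6, 7]
1 → replaces 3 → [1, 4, 6, 7]
2 → replaces 4 → [1, 2, 6, 7]
5 → replaces 6 → [1, 2, 5, 7]
Length 4; one witness is 3, 4, 6, 7.

3, 4, 6, 7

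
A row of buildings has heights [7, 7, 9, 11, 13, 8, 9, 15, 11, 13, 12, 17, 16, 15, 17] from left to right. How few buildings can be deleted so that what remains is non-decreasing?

Fewest deletions = n − (longest non-decreasing subsequence).
Patience tails:
7 → extends → [7]
7 → extends → [7, 7]
9 → extends → [7, 7, 9]
11 → extends → [7, 7, 9, 11]
13 → extends → [7, 7, 9, 11, 13]
8 → replaces 9 → [7, 7, 8, 11, 13]
9 → replaces 11 → [7, 7, 8, 9, 13]
15 → extends → [7, 7, 8, 9, 13, 15]
11 → replaces 13 → [7, 7, 8, 9, 11, 15]
13 → replaces 15 → [7, 7, 8, 9, 11, 13]
12 → replaces 13 → [7, 7, 8, 9, 11, 12]
17 → extends → [7, 7, 8, 9, 11, 12, 17]
16 → replaces 17 → [7, 7, 8, 9, 11, 12, 16]
15 → replaces 16 → [7, 7, 8, 9, 11, 12, 15]
17 → extends → [7, 7, 8, 9, 11, 12, 15, 17]
Longest non-decreasing subsequence has length 8, so deletions = 15 − 8 = 7.

7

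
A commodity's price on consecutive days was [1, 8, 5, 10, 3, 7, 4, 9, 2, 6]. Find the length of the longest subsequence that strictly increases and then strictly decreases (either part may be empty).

6

inc[i] = longest strictly increasing subsequence ending at i; dec[i] = longest strictly decreasing subsequence starting at i:
i:      1  2  3  4  5  6  7  8  9 10
a[i]:   1  8  5 10  3  7  4  9  2  6
inc:    1  2  2  3  2  3  3  4  2  4
dec:    1  4  3  4  2  3  2  2  1  1
Best peak at i=4 (value 10): inc=3, dec=4, length 3+4−1 = 6.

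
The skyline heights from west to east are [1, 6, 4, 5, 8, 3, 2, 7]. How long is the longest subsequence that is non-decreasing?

4

Let dp[i] be the length of the longest such subsequence ending at index i:
i:     1 2 3 4 5 6 7 8
a[i]:  1 6 4 5 8 3 2 7
dp:    1 2 2 3 4 2 2 4
Maximum dp value is 4.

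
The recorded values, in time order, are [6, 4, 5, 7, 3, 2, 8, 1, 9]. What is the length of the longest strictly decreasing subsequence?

Negate each value so 'decreasing' becomes 'increasing', then run patience tails on the negated sequence:
-6 → extends → [-6]
-4 → extends → [-6, -4]
-5 → replaces -4 → [-6, -5]
-7 → replaces -6 → [-7, -5]
-3 → extends → [-7, -5, -3]
-2 → extends → [-7, -5, -3, -2]
-8 → replaces -7 → [-8, -5, -3, -2]
-1 → extends → [-8, -5, -3, -2, -1]
-9 → replaces -8 → [-9, -5, -3, -2, -1]
Five tails, so the longest strictly decreasing subsequence of the original has length 5.

5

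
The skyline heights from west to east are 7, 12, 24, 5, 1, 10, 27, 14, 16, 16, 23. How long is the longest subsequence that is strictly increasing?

5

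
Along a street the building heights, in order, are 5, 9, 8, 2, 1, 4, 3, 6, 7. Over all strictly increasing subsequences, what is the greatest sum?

19

Let S[i] be the best sum of a strictly increasing subsequence ending at i:
i:      1  2  3  4  5  6  7  8  9
a[i]:   5  9  8  2  1  4  3  6  7
S:      5 14 13  2  1  6  5 12 19
Maximum is 19 (e.g. 2 + 4 + 6 + 7).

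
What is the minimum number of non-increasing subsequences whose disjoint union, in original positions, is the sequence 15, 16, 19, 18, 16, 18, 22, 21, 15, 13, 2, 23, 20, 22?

5

Place each on the leftmost legal pile:
15 → new pile 1 (tops now [15])
16 → new pile 2 (tops now [15, 16])
19 → new pile 3 (tops now [15, 16, 19])
18 → pile 3 (tops now [15, 16, 18])
16 → pile 2 (tops now [15, 16, 18])
18 → pile 3 (tops now [15, 16, 18])
22 → new pile 4 (tops now [15, 16, 18, 22])
21 → pile 4 (tops now [15, 16, 18, 21])
15 → pile 1 (tops now [15, 16, 18, 21])
13 → pile 1 (tops now [13, 16, 18, 21])
2 → pile 1 (tops now [2, 16, 18, 21])
23 → new pile 5 (tops now [2, 16, 18, 21, 23])
20 → pile 4 (tops now [2, 16, 18, 20, 23])
22 → pile 5 (tops now [2, 16, 18, 20, 22])
Five piles.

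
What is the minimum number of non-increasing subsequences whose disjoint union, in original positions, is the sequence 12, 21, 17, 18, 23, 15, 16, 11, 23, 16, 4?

Place each on the leftmost legal pile:
12 → new pile 1 (tops now [12])
21 → new pile 2 (tops now [12, 21])
17 → pile 2 (tops now [12, 17])
18 → new pile 3 (tops now [12, 17, 18])
23 → new pile 4 (tops now [12, 17, 18, 23])
15 → pile 2 (tops now [12, 15, 18, 23])
16 → pile 3 (tops now [12, 15, 16, 23])
11 → pile 1 (tops now [11, 15, 16, 23])
23 → pile 4 (tops now [11, 15, 16, 23])
16 → pile 3 (tops now [11, 15, 16, 23])
4 → pile 1 (tops now [4, 15, 16, 23])
Four piles.

4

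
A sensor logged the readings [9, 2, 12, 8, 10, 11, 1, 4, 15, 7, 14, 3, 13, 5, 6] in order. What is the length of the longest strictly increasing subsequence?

Track the smallest tail for each achievable length (strict):
9 → extends → [9]
2 → replaces 9 → [2]
12 → extends → [2, 12]
8 → replaces 12 → [2, 8]
10 → extends → [2, 8, 10]
11 → extends → [2, 8, 10, 11]
1 → replaces 2 → [1, 8, 10, 11]
4 → replaces 8 → [1, 4, 10, 11]
15 → extends → [1, 4, 10, 11, 15]
7 → replaces 10 → [1, 4, 7, 11, 15]
14 → replaces 15 → [1, 4, 7, 11, 14]
3 → replaces 4 → [1, 3, 7, 11, 14]
13 → replaces 14 → [1, 3, 7, 11, 13]
5 → replaces 7 → [1, 3, 5, 11, 13]
6 → replaces 11 → [1, 3, 5, 6, 13]
Five tails, so the longest strictly increasing subsequence has length 5 (e.g. 2, 8, 10, 11, 15).

5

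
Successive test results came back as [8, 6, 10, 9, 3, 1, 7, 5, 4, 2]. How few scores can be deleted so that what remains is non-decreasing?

Fewest deletions = n − (longest non-decreasing subsequence).
Patience tails:
8 → extends → [8]
6 → replaces 8 → [6]
10 → extends → [6, 10]
9 → replaces 10 → [6, 9]
3 → replaces 6 → [3, 9]
1 → replaces 3 → [1, 9]
7 → replaces 9 → [1, 7]
5 → replaces 7 → [1, 5]
4 → replaces 5 → [1, 4]
2 → replaces 4 → [1, 2]
Longest non-decreasing subsequence has length 2, so deletions = 10 − 2 = 8.

8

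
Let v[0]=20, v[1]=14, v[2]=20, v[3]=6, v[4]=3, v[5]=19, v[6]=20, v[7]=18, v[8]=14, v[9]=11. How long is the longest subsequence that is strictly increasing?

Let dp[i] be the length of the longest such subsequence ending at index i:
i:      0  1  2  3  4  5  6  7  8  9
v[i]:  20 14 20  6  3 19 20 18 14 11
dp:     1  1  2  1  1  2  3  2  2  2
Maximum dp value is 3.

3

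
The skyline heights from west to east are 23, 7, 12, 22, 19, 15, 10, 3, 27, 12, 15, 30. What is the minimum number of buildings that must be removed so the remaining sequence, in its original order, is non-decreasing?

7

Fewest deletions = n − (longest non-decreasing subsequence).
Patience tails:
23 → extends → [23]
7 → replaces 23 → [7]
12 → extends → [7, 12]
22 → extends → [7, 12, 22]
19 → replaces 22 → [7, 12, 19]
15 → replaces 19 → [7, 12, 15]
10 → replaces 12 → [7, 10, 15]
3 → replaces 7 → [3, 10, 15]
27 → extends → [3, 10, 15, 27]
12 → replaces 15 → [3, 10, 12, 27]
15 → replaces 27 → [3, 10, 12, 15]
30 → extends → [3, 10, 12, 15, 30]
Longest non-decreasing subsequence has length 5, so deletions = 12 − 5 = 7.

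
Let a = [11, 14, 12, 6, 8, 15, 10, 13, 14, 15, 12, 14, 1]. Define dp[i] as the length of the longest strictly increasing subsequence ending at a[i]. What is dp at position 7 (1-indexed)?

dp[i] = 1 + max{dp[j] : j<i, a[j]<a[i]} (or 1 if no such j):
i:      1  2  3  4  5  6  7  8  9 10 11 12 13
a[i]:  11 14 12  6  8 15 10 13 14 15 12 14  1
dp:     1  2  2  1  2  3  3  4  5  6  4  5  1
At index 7 the value is 3.

3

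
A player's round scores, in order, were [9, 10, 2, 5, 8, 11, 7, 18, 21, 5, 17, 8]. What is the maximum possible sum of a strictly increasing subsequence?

Let S[i] be the best sum of a strictly increasing subsequence ending at i:
i:      1  2  3  4  5  6  7  8  9 10 11 12
a[i]:   9 10  2  5  8 11  7 18 21  5 17  8
S:      9 19  2  7 15 30 14 48 69  7 47 22
Maximum is 69 (e.g. 9 + 10 + 11 + 18 + 21).

69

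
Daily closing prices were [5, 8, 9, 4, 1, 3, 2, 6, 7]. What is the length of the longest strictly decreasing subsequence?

4

Negate each value so 'decreasing' becomes 'increasing', then run patience tails on the negated sequence:
-5 → extends → [-5]
-8 → replaces -5 → [-8]
-9 → replaces -8 → [-9]
-4 → extends → [-9, -4]
-1 → extends → [-9, -4, -1]
-3 → replaces -1 → [-9, -4, -3]
-2 → extends → [-9, -4, -3, -2]
-6 → replaces -4 → [-9, -6, -3, -2]
-7 → replaces -6 → [-9, -7, -3, -2]
Four tails, so the longest strictly decreasing subsequence of the original has length 4.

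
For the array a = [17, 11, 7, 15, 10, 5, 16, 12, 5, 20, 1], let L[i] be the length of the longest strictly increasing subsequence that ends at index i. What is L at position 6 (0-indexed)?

3

dp[i] = 1 + max{dp[j] : j<i, a[j]<a[i]} (or 1 if no such j):
i:      0  1  2  3  4  5  6  7  8  9 10
a[i]:  17 11  7 15 10  5 16 12  5 20  1
dp:     1  1  1  2  2  1  3  3  1  4  1
At index 6 the value is 3.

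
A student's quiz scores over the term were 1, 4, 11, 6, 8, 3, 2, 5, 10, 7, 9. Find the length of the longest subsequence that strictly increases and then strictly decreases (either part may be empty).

6

inc[i] = longest strictly increasing subsequence ending at i; dec[i] = longest strictly decreasing subsequence starting at i:
i:      1  2  3  4  5  6  7  8  9 10 11
a[i]:   1  4 11  6  8  3  2  5 10  7  9
inc:    1  2  3  3  4  2  2  3  5  4  5
dec:    1  3  4  3  3  2  1  1  2  1  1
Best peak at i=3 (value 11): inc=3, dec=4, length 3+4−1 = 6.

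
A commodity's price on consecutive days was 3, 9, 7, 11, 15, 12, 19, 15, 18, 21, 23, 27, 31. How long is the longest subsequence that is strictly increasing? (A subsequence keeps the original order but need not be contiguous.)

Track the smallest tail for each achievable length (strict):
3 → extends → [3]
9 → extends → [3, 9]
7 → replaces 9 → [3, 7]
11 → extends → [3, 7, 11]
15 → extends → [3, 7, 11, 15]
12 → replaces 15 → [3, 7, 11, 12]
19 → extends → [3, 7, 11, 12, 19]
15 → replaces 19 → [3, 7, 11, 12, 15]
18 → extends → [3, 7, 11, 12, 15, 18]
21 → extends → [3, 7, 11, 12, 15, 18, 21]
23 → extends → [3, 7, 11, 12, 15, 18, 21, 23]
27 → extends → [3, 7, 11, 12, 15, 18, 21, 23, 27]
31 → extends → [3, 7, 11, 12, 15, 18, 21, 23, 27, 31]
Ten tails, so the longest strictly increasing subsequence has length 10 (e.g. 3, 9, 11, 12, 15, 18, 21, 23, 27, 31).

10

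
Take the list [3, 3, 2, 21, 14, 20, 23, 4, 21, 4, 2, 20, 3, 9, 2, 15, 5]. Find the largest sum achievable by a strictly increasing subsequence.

60

Let S[i] be the best sum of a strictly increasing subsequence ending at i:
i:      1  2  3  4  5  6  7  8  9 10 11 12 13 14 15 16 17
a[i]:   3  3  2 21 14 20 23  4 21  4  2 20  3  9  2 15  5
S:      3  3  2 24 17 37 60  7 58  7  2 37  5 16  2 32 12
Maximum is 60 (e.g. 3 + 14 + 20 + 23).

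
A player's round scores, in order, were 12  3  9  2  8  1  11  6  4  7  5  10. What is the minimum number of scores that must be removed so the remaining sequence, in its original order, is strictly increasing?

Fewest deletions = n − (longest strictly increasing subsequence).
Patience tails:
12 → extends → [12]
3 → replaces 12 → [3]
9 → extends → [3, 9]
2 → replaces 3 → [2, 9]
8 → replaces 9 → [2, 8]
1 → replaces 2 → [1, 8]
11 → extends → [1, 8, 11]
6 → replaces 8 → [1, 6, 11]
4 → replaces 6 → [1, 4, 11]
7 → replaces 11 → [1, 4, 7]
5 → replaces 7 → [1, 4, 5]
10 → extends → [1, 4, 5, 10]
Longest strictly increasing subsequence has length 4, so deletions = 12 − 4 = 8.

8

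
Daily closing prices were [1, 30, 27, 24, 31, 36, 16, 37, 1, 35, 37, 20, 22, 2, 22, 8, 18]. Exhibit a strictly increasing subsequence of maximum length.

1, 30, 31, 36, 37

Patience tails give the LIS length; then backtrack through the dp parents:
1 → extends → [1]
30 → extends → [1, 30]
27 → replaces 30 → [1, 27]
24 → replaces 27 → [1, 24]
31 → extends → [1, 24, 31]
36 → extends → [1, 24, 31, 36]
16 → replaces 24 → [1, 16, 31, 36]
37 → extends → [1, 16, 31, 36, 37]
1 → already a tail → [1, 16, 31, 36, 37]
35 → replaces 36 → [1, 16, 31, 35, 37]
37 → already a tail → [1, 16, 31, 35, 37]
20 → replaces 31 → [1, 16, 20, 35, 37]
22 → replaces 35 → [1, 16, 20, 22, 37]
2 → replaces 16 → [1, 2, 20, 22, 37]
22 → already a tail → [1, 2, 20, 22, 37]
8 → replaces 20 → [1, 2, 8, 22, 37]
18 → replaces 22 → [1, 2, 8, 18, 37]
Length 5; one witness is 1, 30, 31, 36, 37.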